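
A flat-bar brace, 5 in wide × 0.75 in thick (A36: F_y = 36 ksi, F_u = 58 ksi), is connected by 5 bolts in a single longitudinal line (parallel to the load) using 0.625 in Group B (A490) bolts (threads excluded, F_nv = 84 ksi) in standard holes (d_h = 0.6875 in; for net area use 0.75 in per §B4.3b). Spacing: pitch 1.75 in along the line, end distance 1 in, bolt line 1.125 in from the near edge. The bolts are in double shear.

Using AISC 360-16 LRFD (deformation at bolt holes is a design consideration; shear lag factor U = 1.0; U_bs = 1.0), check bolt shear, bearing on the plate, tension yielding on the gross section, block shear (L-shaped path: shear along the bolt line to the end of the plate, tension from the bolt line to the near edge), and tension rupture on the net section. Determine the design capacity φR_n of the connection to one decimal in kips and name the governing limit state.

115.0 kips (block shear governs)

Bolt shear: A_b = π(0.625)²/4 = 0.3068 in². φR_n = 0.75 × 84 × 0.3068 × 5 × 2 = 193.3 kips.
Bearing (0.75 in plate, F_u = 58 ksi): end bolts L_c = 1 − 0.6875/2 = 0.65625, R_n = min(1.2×0.65625×0.75×58, 2.4×0.625×0.75×58) = 34.256 kips/bolt; interior L_c = 1.75 − 0.6875 = 1.0625, R_n = 55.463 kips/bolt. φR_n = 0.75 × (1×34.256 + 4×55.463) = 192.1 kips.
Tension yield (gross): A_g = 5×0.75 = 3.75 in². φR_n = 0.90 × 36 × 3.75 = 121.5 kips.
Block shear: shear path 1×[1+4×1.75] = 1×8 in, A_gv = 6, A_nv = 1×(8 − 4.5×0.75)×0.75 = 3.4688 in²; tension to near edge: (1.125 − 0.5×0.75)×0.75 = 0.5625 in². R_n = min(0.6×58×3.4688, 0.6×36×6) + 1.0×58×0.5625 = min(120.71, 129.6) + 32.625 = 153.34 kips. φR_n = 0.75 × 153.34 = 115.0 kips.
Tension rupture (net): A_n = (5 − 1×0.75)×0.75 = 3.1875 in² (U = 1.0, A_e = A_n). φR_n = 0.75 × 58 × 3.1875 = 138.7 kips.
Governing: min(193.3, 192.1, 121.5, 115.0, 138.7) = 115.0 kips → block shear.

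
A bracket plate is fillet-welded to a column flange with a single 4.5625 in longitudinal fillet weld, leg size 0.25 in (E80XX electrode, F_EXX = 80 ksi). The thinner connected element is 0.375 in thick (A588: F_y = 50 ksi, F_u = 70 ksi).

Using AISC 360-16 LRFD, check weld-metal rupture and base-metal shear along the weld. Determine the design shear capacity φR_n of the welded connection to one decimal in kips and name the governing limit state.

29.0 kips (weld metal governs)

Weld metal: throat = 0.707×0.25 = 0.17675 in, L = 4.5625 in. φR_n = 0.75 × 0.6 × 80 × 0.17675 × 4.5625 = 29.0 kips.
Base metal shear (0.375 in plate): yield φR_n = 1.0×0.6×50×0.375×4.5625 = 51.3 kips; rupture φR_n = 0.75×0.6×70×0.375×4.5625 = 53.9 kips; take 51.3 kips (yield).
Governing: min(29.0, 51.3) = 29.0 kips → weld metal.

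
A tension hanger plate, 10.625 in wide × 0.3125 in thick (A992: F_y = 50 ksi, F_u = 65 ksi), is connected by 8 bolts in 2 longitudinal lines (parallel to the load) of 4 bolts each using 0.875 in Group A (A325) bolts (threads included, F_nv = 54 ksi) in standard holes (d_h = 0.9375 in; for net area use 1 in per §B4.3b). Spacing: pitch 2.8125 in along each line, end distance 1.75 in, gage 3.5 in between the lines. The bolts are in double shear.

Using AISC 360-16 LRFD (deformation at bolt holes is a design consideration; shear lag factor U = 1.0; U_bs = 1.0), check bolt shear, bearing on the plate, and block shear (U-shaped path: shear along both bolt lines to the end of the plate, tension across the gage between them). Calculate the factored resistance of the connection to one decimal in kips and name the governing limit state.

160.3 kips (block shear governs)

Bolt shear: A_b = π(0.875)²/4 = 0.60132 in². φR_n = 0.75 × 54 × 0.60132 × 8 × 2 = 389.7 kips.
Bearing (0.3125 in plate, F_u = 65 ksi): end bolts L_c = 1.75 − 0.9375/2 = 1.28125, R_n = min(1.2×1.28125×0.3125×65, 2.4×0.875×0.3125×65) = 31.23 kips/bolt; interior L_c = 2.8125 − 0.9375 = 1.875, R_n = 42.656 kips/bolt. φR_n = 0.75 × (2×31.23 + 6×42.656) = 238.8 kips.
Block shear: shear path 2×[1.75+3×2.8125] = 2×10.1875 in, A_gv = 6.3672, A_nv = 2×(10.1875 − 3.5×1)×0.3125 = 4.1797 in²; tension across gage: (3.5 − 1×1)×0.3125 = 0.78125 in². R_n = min(0.6×65×4.1797, 0.6×50×6.3672) + 1.0×65×0.78125 = min(163.01, 191.02) + 50.781 = 213.79 kips. φR_n = 0.75 × 213.79 = 160.3 kips.
Governing: min(389.7, 238.8, 160.3) = 160.3 kips → block shear.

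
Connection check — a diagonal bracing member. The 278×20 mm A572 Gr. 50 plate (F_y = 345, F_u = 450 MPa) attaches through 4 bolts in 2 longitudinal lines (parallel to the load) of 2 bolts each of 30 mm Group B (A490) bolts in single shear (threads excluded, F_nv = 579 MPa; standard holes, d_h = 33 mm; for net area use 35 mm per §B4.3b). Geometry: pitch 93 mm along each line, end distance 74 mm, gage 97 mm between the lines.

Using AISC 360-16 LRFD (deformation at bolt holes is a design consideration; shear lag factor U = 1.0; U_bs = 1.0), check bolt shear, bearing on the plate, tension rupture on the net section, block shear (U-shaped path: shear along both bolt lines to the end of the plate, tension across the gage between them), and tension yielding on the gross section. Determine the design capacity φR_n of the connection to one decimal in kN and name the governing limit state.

1227.8 kN (bolt shear governs)

Bolt shear: A_b = π(30)²/4 = 706.86 mm². φR_n = 0.75 × 579 × 706.86 × 4 × 1 = 1227.8 kN.
Bearing (20 mm plate, F_u = 450 MPa): end bolts L_c = 74 − 33/2 = 57.5, R_n = min(1.2×57.5×20×450, 2.4×30×20×450) = 621 kN/bolt; interior L_c = 93 − 33 = 60, R_n = 648 kN/bolt. φR_n = 0.75 × (2×621 + 2×648) = 1903.5 kN.
Tension rupture (net): A_n = (278 − 2×35)×20 = 4160 mm² (U = 1.0, A_e = A_n). φR_n = 0.75 × 450 × 4160 = 1404.0 kN.
Block shear: shear path 2×[74+1×93] = 2×167 mm, A_gv = 6680, A_nv = 2×(167 − 1.5×35)×20 = 4580 mm²; tension across gage: (97 − 1×35)×20 = 1240 mm². R_n = min(0.6×450×4580, 0.6×345×6680) + 1.0×450×1240 = min(1236.6, 1382.8) + 558 = 1794.6 kN. φR_n = 0.75 × 1794.6 = 1346.0 kN.
Tension yield (gross): A_g = 278×20 = 5560 mm². φR_n = 0.90 × 345 × 5560 = 1726.4 kN.
Governing: min(1227.8, 1903.5, 1404.0, 1346.0, 1726.4) = 1227.8 kN → bolt shear.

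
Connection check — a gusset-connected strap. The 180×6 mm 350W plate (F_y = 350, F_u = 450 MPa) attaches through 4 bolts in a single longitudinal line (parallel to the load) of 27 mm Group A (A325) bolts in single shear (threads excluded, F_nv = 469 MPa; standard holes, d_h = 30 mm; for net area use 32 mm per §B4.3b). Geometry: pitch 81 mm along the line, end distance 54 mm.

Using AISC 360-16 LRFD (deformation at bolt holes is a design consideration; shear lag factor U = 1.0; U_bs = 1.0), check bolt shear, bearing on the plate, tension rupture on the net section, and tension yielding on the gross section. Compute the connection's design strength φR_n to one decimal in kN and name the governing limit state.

299.7 kN (net-section rupture governs)

Bolt shear: A_b = π(27)²/4 = 572.56 mm². φR_n = 0.75 × 469 × 572.56 × 4 × 1 = 805.6 kN.
Bearing (6 mm plate, F_u = 450 MPa): end bolts L_c = 54 − 30/2 = 39, R_n = min(1.2×39×6×450, 2.4×27×6×450) = 126.36 kN/bolt; interior L_c = 81 − 30 = 51, R_n = 165.24 kN/bolt. φR_n = 0.75 × (1×126.36 + 3×165.24) = 466.6 kN.
Tension rupture (net): A_n = (180 − 1×32)×6 = 888 mm² (U = 1.0, A_e = A_n). φR_n = 0.75 × 450 × 888 = 299.7 kN.
Tension yield (gross): A_g = 180×6 = 1080 mm². φR_n = 0.90 × 350 × 1080 = 340.2 kN.
Governing: min(805.6, 466.6, 299.7, 340.2) = 299.7 kN → net-section rupture.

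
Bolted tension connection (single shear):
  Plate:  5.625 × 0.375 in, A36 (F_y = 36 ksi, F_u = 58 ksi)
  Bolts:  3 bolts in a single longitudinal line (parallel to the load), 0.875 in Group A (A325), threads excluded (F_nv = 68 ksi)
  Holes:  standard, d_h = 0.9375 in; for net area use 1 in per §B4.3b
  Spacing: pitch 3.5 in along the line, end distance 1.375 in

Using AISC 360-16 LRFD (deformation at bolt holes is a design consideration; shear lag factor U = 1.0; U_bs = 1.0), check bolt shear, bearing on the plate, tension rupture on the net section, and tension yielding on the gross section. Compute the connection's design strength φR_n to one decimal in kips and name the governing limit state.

68.3 kips (gross-section yield governs)

Bolt shear: A_b = π(0.875)²/4 = 0.60132 in². φR_n = 0.75 × 68 × 0.60132 × 3 × 1 = 92.0 kips.
Bearing (0.375 in plate, F_u = 58 ksi): end bolts L_c = 1.375 − 0.9375/2 = 0.90625, R_n = min(1.2×0.90625×0.375×58, 2.4×0.875×0.375×58) = 23.653 kips/bolt; interior L_c = 3.5 − 0.9375 = 2.5625, R_n = 45.675 kips/bolt. φR_n = 0.75 × (1×23.653 + 2×45.675) = 86.3 kips.
Tension rupture (net): A_n = (5.625 − 1×1)×0.375 = 1.7344 in² (U = 1.0, A_e = A_n). φR_n = 0.75 × 58 × 1.7344 = 75.4 kips.
Tension yield (gross): A_g = 5.625×0.375 = 2.1094 in². φR_n = 0.90 × 36 × 2.1094 = 68.3 kips.
Governing: min(92.0, 86.3, 75.4, 68.3) = 68.3 kips → gross-section yield.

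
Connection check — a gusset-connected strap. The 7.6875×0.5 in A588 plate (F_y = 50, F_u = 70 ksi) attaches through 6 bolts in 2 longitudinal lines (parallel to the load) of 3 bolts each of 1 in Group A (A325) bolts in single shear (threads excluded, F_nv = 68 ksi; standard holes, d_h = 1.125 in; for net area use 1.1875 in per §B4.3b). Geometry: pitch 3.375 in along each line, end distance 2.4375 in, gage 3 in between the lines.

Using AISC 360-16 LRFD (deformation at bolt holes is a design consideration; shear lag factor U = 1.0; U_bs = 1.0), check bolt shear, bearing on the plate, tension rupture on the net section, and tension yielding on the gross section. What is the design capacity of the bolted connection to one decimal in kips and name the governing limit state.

Bolt shear: A_b = π(1)²/4 = 0.7854 in². φR_n = 0.75 × 68 × 0.7854 × 6 × 1 = 240.3 kips.
Bearing (0.5 in plate, F_u = 70 ksi): end bolts L_c = 2.4375 − 1.125/2 = 1.875, R_n = min(1.2×1.875×0.5×70, 2.4×1×0.5×70) = 78.75 kips/bolt; interior L_c = 3.375 − 1.125 = 2.25, R_n = 84 kips/bolt. φR_n = 0.75 × (2×78.75 + 4×84) = 370.1 kips.
Tension rupture (net): A_n = (7.6875 − 2×1.1875)×0.5 = 2.6563 in² (U = 1.0, A_e = A_n). φR_n = 0.75 × 70 × 2.6563 = 139.5 kips.
Tension yield (gross): A_g = 7.6875×0.5 = 3.8438 in². φR_n = 0.90 × 50 × 3.8438 = 173.0 kips.
Governing: min(240.3, 370.1, 139.5, 173.0) = 139.5 kips → net-section rupture.

139.5 kips (net-section rupture governs)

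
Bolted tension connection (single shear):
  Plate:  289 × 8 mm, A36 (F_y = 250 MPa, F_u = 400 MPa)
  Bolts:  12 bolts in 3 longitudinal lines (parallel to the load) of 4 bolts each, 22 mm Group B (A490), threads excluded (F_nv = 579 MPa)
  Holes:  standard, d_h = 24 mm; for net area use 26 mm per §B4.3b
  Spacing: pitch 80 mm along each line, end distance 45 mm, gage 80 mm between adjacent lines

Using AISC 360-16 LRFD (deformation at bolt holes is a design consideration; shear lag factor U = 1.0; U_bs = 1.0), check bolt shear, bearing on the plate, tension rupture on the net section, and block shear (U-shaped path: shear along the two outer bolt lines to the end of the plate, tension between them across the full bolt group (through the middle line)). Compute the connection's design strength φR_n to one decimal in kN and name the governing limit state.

Bolt shear: A_b = π(22)²/4 = 380.13 mm². φR_n = 0.75 × 579 × 380.13 × 12 × 1 = 1980.9 kN.
Bearing (8 mm plate, F_u = 400 MPa): end bolts L_c = 45 − 24/2 = 33, R_n = min(1.2×33×8×400, 2.4×22×8×400) = 126.72 kN/bolt; interior L_c = 80 − 24 = 56, R_n = 168.96 kN/bolt. φR_n = 0.75 × (3×126.72 + 9×168.96) = 1425.6 kN.
Tension rupture (net): A_n = (289 − 3×26)×8 = 1688 mm² (U = 1.0, A_e = A_n). φR_n = 0.75 × 400 × 1688 = 506.4 kN.
Block shear: shear path 2×[45+3×80] = 2×285 mm, A_gv = 4560, A_nv = 2×(285 − 3.5×26)×8 = 3104 mm²; tension across gage: (160 − 2×26)×8 = 864 mm². R_n = min(0.6×400×3104, 0.6×250×4560) + 1.0×400×864 = min(744.96, 684) + 345.6 = 1029.6 kN. φR_n = 0.75 × 1029.6 = 772.2 kN.
Governing: min(1980.9, 1425.6, 506.4, 772.2) = 506.4 kN → net-section rupture.

506.4 kN (net-section rupture governs)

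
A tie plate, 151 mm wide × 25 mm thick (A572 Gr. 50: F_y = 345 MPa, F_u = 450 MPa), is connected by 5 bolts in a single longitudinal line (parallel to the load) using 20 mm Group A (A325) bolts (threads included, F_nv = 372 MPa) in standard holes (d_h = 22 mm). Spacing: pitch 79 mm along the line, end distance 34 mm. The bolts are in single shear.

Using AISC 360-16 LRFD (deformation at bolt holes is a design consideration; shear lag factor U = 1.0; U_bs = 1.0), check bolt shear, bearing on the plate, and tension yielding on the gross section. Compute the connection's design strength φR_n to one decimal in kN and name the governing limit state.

438.3 kN (bolt shear governs)

Bolt shear: A_b = π(20)²/4 = 314.16 mm². φR_n = 0.75 × 372 × 314.16 × 5 × 1 = 438.3 kN.
Bearing (25 mm plate, F_u = 450 MPa): end bolts L_c = 34 − 22/2 = 23, R_n = min(1.2×23×25×450, 2.4×20×25×450) = 310.5 kN/bolt; interior L_c = 79 − 22 = 57, R_n = 540 kN/bolt. φR_n = 0.75 × (1×310.5 + 4×540) = 1852.9 kN.
Tension yield (gross): A_g = 151×25 = 3775 mm². φR_n = 0.90 × 345 × 3775 = 1172.1 kN.
Governing: min(438.3, 1852.9, 1172.1) = 438.3 kN → bolt shear.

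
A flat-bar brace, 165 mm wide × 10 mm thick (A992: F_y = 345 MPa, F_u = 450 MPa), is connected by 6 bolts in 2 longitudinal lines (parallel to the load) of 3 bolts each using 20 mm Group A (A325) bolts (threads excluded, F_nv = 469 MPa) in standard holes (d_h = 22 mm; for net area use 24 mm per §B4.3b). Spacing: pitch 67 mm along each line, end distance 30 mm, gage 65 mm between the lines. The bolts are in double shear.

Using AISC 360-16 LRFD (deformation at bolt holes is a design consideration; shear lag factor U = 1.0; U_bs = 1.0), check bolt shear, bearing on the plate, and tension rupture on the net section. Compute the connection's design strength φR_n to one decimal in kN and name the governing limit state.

Bolt shear: A_b = π(20)²/4 = 314.16 mm². φR_n = 0.75 × 469 × 314.16 × 6 × 2 = 1326.1 kN.
Bearing (10 mm plate, F_u = 450 MPa): end bolts L_c = 30 − 22/2 = 19, R_n = min(1.2×19×10×450, 2.4×20×10×450) = 102.6 kN/bolt; interior L_c = 67 − 22 = 45, R_n = 216 kN/bolt. φR_n = 0.75 × (2×102.6 + 4×216) = 801.9 kN.
Tension rupture (net): A_n = (165 − 2×24)×10 = 1170 mm² (U = 1.0, A_e = A_n). φR_n = 0.75 × 450 × 1170 = 394.9 kN.
Governing: min(1326.1, 801.9, 394.9) = 394.9 kN → net-section rupture.

394.9 kN (net-section rupture governs)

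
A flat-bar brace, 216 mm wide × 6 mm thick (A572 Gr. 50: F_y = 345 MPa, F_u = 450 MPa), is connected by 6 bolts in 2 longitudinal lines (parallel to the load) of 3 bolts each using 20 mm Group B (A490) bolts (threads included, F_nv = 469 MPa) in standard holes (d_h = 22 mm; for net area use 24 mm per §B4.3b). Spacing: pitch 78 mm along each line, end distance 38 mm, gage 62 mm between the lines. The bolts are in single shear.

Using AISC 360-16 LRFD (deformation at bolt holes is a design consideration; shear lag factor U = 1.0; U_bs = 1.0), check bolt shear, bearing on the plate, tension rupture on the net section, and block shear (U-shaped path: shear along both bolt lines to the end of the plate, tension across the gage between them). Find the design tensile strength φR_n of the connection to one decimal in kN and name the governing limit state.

340.2 kN (net-section rupture governs)

Bolt shear: A_b = π(20)²/4 = 314.16 mm². φR_n = 0.75 × 469 × 314.16 × 6 × 1 = 663.0 kN.
Bearing (6 mm plate, F_u = 450 MPa): end bolts L_c = 38 − 22/2 = 27, R_n = min(1.2×27×6×450, 2.4×20×6×450) = 87.48 kN/bolt; interior L_c = 78 − 22 = 56, R_n = 129.6 kN/bolt. φR_n = 0.75 × (2×87.48 + 4×129.6) = 520.0 kN.
Tension rupture (net): A_n = (216 − 2×24)×6 = 1008 mm² (U = 1.0, A_e = A_n). φR_n = 0.75 × 450 × 1008 = 340.2 kN.
Block shear: shear path 2×[38+2×78] = 2×194 mm, A_gv = 2328, A_nv = 2×(194 − 2.5×24)×6 = 1608 mm²; tension across gage: (62 − 1×24)×6 = 228 mm². R_n = min(0.6×450×1608, 0.6×345×2328) + 1.0×450×228 = min(434.16, 481.9) + 102.6 = 536.76 kN. φR_n = 0.75 × 536.76 = 402.6 kN.
Governing: min(663.0, 520.0, 340.2, 402.6) = 340.2 kN → net-section rupture.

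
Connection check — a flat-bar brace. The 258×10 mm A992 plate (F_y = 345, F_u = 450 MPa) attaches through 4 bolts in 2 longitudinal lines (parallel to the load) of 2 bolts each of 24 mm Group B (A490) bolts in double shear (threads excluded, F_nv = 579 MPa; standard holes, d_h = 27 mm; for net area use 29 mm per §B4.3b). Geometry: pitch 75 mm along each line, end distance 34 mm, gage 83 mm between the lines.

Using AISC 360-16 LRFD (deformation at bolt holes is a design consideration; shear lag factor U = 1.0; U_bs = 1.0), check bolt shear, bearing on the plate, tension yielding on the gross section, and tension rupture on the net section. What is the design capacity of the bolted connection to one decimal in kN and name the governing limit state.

554.9 kN (bearing governs)

Bolt shear: A_b = π(24)²/4 = 452.39 mm². φR_n = 0.75 × 579 × 452.39 × 4 × 2 = 1571.6 kN.
Bearing (10 mm plate, F_u = 450 MPa): end bolts L_c = 34 − 27/2 = 20.5, R_n = min(1.2×20.5×10×450, 2.4×24×10×450) = 110.7 kN/bolt; interior L_c = 75 − 27 = 48, R_n = 259.2 kN/bolt. φR_n = 0.75 × (2×110.7 + 2×259.2) = 554.9 kN.
Tension yield (gross): A_g = 258×10 = 2580 mm². φR_n = 0.90 × 345 × 2580 = 801.1 kN.
Tension rupture (net): A_n = (258 − 2×29)×10 = 2000 mm² (U = 1.0, A_e = A_n). φR_n = 0.75 × 450 × 2000 = 675.0 kN.
Governing: min(1571.6, 554.9, 801.1, 675.0) = 554.9 kN → bearing.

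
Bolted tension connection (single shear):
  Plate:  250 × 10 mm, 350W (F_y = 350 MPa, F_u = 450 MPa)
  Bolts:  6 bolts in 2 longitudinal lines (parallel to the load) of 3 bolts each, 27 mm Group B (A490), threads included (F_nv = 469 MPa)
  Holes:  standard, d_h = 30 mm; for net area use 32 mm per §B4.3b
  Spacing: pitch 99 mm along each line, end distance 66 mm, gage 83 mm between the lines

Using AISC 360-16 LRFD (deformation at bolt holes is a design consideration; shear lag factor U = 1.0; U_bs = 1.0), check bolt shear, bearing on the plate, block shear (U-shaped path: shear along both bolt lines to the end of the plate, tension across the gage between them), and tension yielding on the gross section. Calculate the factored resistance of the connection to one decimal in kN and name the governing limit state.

787.5 kN (gross-section yield governs)

Bolt shear: A_b = π(27)²/4 = 572.56 mm². φR_n = 0.75 × 469 × 572.56 × 6 × 1 = 1208.4 kN.
Bearing (10 mm plate, F_u = 450 MPa): end bolts L_c = 66 − 30/2 = 51, R_n = min(1.2×51×10×450, 2.4×27×10×450) = 275.4 kN/bolt; interior L_c = 99 − 30 = 69, R_n = 291.6 kN/bolt. φR_n = 0.75 × (2×275.4 + 4×291.6) = 1287.9 kN.
Block shear: shear path 2×[66+2×99] = 2×264 mm, A_gv = 5280, A_nv = 2×(264 − 2.5×32)×10 = 3680 mm²; tension across gage: (83 − 1×32)×10 = 510 mm². R_n = min(0.6×450×3680, 0.6×350×5280) + 1.0×450×510 = min(993.6, 1108.8) + 229.5 = 1223.1 kN. φR_n = 0.75 × 1223.1 = 917.3 kN.
Tension yield (gross): A_g = 250×10 = 2500 mm². φR_n = 0.90 × 350 × 2500 = 787.5 kN.
Governing: min(1208.4, 1287.9, 917.3, 787.5) = 787.5 kN → gross-section yield.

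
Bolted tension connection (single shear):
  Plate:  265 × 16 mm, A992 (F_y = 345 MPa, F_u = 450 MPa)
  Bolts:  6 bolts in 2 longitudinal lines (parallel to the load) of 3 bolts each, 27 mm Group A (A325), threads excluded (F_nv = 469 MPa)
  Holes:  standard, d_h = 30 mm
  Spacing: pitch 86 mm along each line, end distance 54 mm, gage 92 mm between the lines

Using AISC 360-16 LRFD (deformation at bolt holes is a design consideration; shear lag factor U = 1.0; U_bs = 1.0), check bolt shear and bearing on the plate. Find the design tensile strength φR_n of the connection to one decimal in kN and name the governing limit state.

1208.4 kN (bolt shear governs)

Bolt shear: A_b = π(27)²/4 = 572.56 mm². φR_n = 0.75 × 469 × 572.56 × 6 × 1 = 1208.4 kN.
Bearing (16 mm plate, F_u = 450 MPa): end bolts L_c = 54 − 30/2 = 39, R_n = min(1.2×39×16×450, 2.4×27×16×450) = 336.96 kN/bolt; interior L_c = 86 − 30 = 56, R_n = 466.56 kN/bolt. φR_n = 0.75 × (2×336.96 + 4×466.56) = 1905.1 kN.
Governing: min(1208.4, 1905.1) = 1208.4 kN → bolt shear.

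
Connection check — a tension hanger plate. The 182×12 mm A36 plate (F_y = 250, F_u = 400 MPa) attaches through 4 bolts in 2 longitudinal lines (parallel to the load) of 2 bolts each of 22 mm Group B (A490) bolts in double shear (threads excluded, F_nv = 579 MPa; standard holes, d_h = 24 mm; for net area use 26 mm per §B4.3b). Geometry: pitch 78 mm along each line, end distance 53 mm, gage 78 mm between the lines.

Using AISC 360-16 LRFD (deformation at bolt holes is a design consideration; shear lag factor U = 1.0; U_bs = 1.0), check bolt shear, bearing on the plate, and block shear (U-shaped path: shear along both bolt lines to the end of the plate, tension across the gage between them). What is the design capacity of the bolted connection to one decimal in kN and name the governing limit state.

Bolt shear: A_b = π(22)²/4 = 380.13 mm². φR_n = 0.75 × 579 × 380.13 × 4 × 2 = 1320.6 kN.
Bearing (12 mm plate, F_u = 400 MPa): end bolts L_c = 53 − 24/2 = 41, R_n = min(1.2×41×12×400, 2.4×22×12×400) = 236.16 kN/bolt; interior L_c = 78 − 24 = 54, R_n = 253.44 kN/bolt. φR_n = 0.75 × (2×236.16 + 2×253.44) = 734.4 kN.
Block shear: shear path 2×[53+1×78] = 2×131 mm, A_gv = 3144, A_nv = 2×(131 − 1.5×26)×12 = 2208 mm²; tension across gage: (78 − 1×26)×12 = 624 mm². R_n = min(0.6×400×2208, 0.6×250×3144) + 1.0×400×624 = min(529.92, 471.6) + 249.6 = 721.2 kN. φR_n = 0.75 × 721.2 = 540.9 kN.
Governing: min(1320.6, 734.4, 540.9) = 540.9 kN → block shear.

540.9 kN (block shear governs)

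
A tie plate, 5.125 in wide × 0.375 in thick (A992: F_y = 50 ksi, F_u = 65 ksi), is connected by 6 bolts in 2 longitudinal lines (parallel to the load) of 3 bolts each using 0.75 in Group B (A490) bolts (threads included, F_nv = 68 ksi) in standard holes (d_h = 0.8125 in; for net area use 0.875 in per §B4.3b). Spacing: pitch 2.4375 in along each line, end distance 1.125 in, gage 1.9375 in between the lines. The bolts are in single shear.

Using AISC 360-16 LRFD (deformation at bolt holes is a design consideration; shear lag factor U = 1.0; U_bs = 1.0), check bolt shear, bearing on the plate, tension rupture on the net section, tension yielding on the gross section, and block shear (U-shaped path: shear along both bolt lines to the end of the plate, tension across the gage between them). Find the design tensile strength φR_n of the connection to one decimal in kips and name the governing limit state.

61.7 kips (net-section rupture governs)

Bolt shear: A_b = π(0.75)²/4 = 0.44179 in². φR_n = 0.75 × 68 × 0.44179 × 6 × 1 = 135.2 kips.
Bearing (0.375 in plate, F_u = 65 ksi): end bolts L_c = 1.125 − 0.8125/2 = 0.71875, R_n = min(1.2×0.71875×0.375×65, 2.4×0.75×0.375×65) = 21.023 kips/bolt; interior L_c = 2.4375 − 0.8125 = 1.625, R_n = 43.875 kips/bolt. φR_n = 0.75 × (2×21.023 + 4×43.875) = 163.2 kips.
Tension rupture (net): A_n = (5.125 − 2×0.875)×0.375 = 1.2656 in² (U = 1.0, A_e = A_n). φR_n = 0.75 × 65 × 1.2656 = 61.7 kips.
Tension yield (gross): A_g = 5.125×0.375 = 1.9219 in². φR_n = 0.90 × 50 × 1.9219 = 86.5 kips.
Block shear: shear path 2×[1.125+2×2.4375] = 2×6 in, A_gv = 4.5, A_nv = 2×(6 − 2.5×0.875)×0.375 = 2.8594 in²; tension across gage: (1.9375 − 1×0.875)×0.375 = 0.39844 in². R_n = min(0.6×65×2.8594, 0.6×50×4.5) + 1.0×65×0.39844 = min(111.52, 135) + 25.899 = 137.42 kips. φR_n = 0.75 × 137.42 = 103.1 kips.
Governing: min(135.2, 163.2, 61.7, 86.5, 103.1) = 61.7 kips → net-section rupture.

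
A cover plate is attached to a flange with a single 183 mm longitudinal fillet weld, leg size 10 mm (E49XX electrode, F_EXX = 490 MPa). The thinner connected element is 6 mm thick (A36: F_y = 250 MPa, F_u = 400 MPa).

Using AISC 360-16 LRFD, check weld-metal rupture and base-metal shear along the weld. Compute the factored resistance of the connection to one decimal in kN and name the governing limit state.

Weld metal: throat = 0.707×10 = 7.07 mm, L = 183 mm. φR_n = 0.75 × 0.6 × 490 × 7.07 × 183 = 285.3 kN.
Base metal shear (6 mm plate): yield φR_n = 1.0×0.6×250×6×183 = 164.7 kN; rupture φR_n = 0.75×0.6×400×6×183 = 197.6 kN; take 164.7 kN (yield).
Governing: min(285.3, 164.7) = 164.7 kN → base-metal shear.

164.7 kN (base-metal shear governs)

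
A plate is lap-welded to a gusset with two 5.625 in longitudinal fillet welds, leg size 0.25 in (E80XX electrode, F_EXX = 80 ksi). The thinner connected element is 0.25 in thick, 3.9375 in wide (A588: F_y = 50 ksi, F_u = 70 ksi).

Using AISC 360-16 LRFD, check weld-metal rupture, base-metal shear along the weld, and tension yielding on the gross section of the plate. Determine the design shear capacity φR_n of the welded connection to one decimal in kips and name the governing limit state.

Weld metal: throat = 0.707×0.25 = 0.17675 in, L = 2×5.625 = 11.25 in. φR_n = 0.75 × 0.6 × 80 × 0.17675 × 11.25 = 71.6 kips.
Base metal shear (0.25 in plate): yield φR_n = 1.0×0.6×50×0.25×11.25 = 84.4 kips; rupture φR_n = 0.75×0.6×70×0.25×11.25 = 88.6 kips; take 84.4 kips (yield).
Tension yield (gross): A_g = 3.9375×0.25 = 0.98438 in². φR_n = 0.90 × 50 × 0.98438 = 44.3 kips.
Governing: min(71.6, 84.4, 44.3) = 44.3 kips → gross-section yield.

44.3 kips (gross-section yield governs)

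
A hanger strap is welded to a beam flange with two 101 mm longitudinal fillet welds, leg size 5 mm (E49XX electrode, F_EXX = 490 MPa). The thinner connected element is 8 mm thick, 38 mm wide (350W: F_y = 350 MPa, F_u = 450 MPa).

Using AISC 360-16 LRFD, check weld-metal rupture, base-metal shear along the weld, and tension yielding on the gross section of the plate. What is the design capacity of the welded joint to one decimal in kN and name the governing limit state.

Weld metal: throat = 0.707×5 = 3.535 mm, L = 2×101 = 202 mm. φR_n = 0.75 × 0.6 × 490 × 3.535 × 202 = 157.5 kN.
Base metal shear (8 mm plate): yield φR_n = 1.0×0.6×350×8×202 = 339.4 kN; rupture φR_n = 0.75×0.6×450×8×202 = 327.2 kN; take 327.2 kN (rupture).
Tension yield (gross): A_g = 38×8 = 304 mm². φR_n = 0.90 × 350 × 304 = 95.8 kN.
Governing: min(157.5, 327.2, 95.8) = 95.8 kN → gross-section yield.

95.8 kN (gross-section yield governs)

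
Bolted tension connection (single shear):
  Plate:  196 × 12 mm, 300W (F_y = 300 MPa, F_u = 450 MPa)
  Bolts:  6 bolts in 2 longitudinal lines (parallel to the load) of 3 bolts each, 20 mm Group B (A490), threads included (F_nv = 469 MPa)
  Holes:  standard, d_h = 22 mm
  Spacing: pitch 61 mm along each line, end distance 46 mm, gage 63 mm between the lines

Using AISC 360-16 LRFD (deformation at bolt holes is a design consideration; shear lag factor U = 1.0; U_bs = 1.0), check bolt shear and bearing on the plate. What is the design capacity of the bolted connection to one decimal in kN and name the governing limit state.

Bolt shear: A_b = π(20)²/4 = 314.16 mm². φR_n = 0.75 × 469 × 314.16 × 6 × 1 = 663.0 kN.
Bearing (12 mm plate, F_u = 450 MPa): end bolts L_c = 46 − 22/2 = 35, R_n = min(1.2×35×12×450, 2.4×20×12×450) = 226.8 kN/bolt; interior L_c = 61 − 22 = 39, R_n = 252.72 kN/bolt. φR_n = 0.75 × (2×226.8 + 4×252.72) = 1098.4 kN.
Governing: min(663.0, 1098.4) = 663.0 kN → bolt shear.

663.0 kN (bolt shear governs)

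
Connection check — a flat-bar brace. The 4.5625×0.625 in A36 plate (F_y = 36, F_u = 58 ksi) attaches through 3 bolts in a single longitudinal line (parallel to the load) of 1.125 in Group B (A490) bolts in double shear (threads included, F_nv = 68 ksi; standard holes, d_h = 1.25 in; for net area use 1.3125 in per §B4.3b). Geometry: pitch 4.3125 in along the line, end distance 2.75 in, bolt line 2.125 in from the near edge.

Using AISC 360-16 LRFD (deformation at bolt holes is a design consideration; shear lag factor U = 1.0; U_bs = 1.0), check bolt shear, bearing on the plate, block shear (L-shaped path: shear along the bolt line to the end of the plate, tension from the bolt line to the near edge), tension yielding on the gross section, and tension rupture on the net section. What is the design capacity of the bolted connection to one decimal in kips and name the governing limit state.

88.4 kips (net-section rupture governs)

Bolt shear: A_b = π(1.125)²/4 = 0.99402 in². φR_n = 0.75 × 68 × 0.99402 × 3 × 2 = 304.2 kips.
Bearing (0.625 in plate, F_u = 58 ksi): end bolts L_c = 2.75 − 1.25/2 = 2.125, R_n = min(1.2×2.125×0.625×58, 2.4×1.125×0.625×58) = 92.438 kips/bolt; interior L_c = 4.3125 − 1.25 = 3.0625, R_n = 97.875 kips/bolt. φR_n = 0.75 × (1×92.438 + 2×97.875) = 216.1 kips.
Block shear: shear path 1×[2.75+2×4.3125] = 1×11.375 in, A_gv = 7.1094, A_nv = 1×(11.375 − 2.5×1.3125)×0.625 = 5.0586 in²; tension to near edge: (2.125 − 0.5×1.3125)×0.625 = 0.91797 in². R_n = min(0.6×58×5.0586, 0.6×36×7.1094) + 1.0×58×0.91797 = min(176.04, 153.56) + 53.242 = 206.8 kips. φR_n = 0.75 × 206.8 = 155.1 kips.
Tension yield (gross): A_g = 4.5625×0.625 = 2.8516 in². φR_n = 0.90 × 36 × 2.8516 = 92.4 kips.
Tension rupture (net): A_n = (4.5625 − 1×1.3125)×0.625 = 2.0313 in² (U = 1.0, A_e = A_n). φR_n = 0.75 × 58 × 2.0313 = 88.4 kips.
Governing: min(304.2, 216.1, 155.1, 92.4, 88.4) = 88.4 kips → net-section rupture.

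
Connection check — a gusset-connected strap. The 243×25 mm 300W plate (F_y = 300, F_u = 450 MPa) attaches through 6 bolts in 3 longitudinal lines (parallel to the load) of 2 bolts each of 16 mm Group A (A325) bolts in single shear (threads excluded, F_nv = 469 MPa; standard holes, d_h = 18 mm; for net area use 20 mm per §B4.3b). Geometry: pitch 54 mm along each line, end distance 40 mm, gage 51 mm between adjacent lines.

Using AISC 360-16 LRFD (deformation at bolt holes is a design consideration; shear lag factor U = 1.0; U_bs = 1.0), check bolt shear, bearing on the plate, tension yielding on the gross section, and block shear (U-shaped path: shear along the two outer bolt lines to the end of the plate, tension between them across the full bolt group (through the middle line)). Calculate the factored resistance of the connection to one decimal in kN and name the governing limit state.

424.3 kN (bolt shear governs)

Bolt shear: A_b = π(16)²/4 = 201.06 mm². φR_n = 0.75 × 469 × 201.06 × 6 × 1 = 424.3 kN.
Bearing (25 mm plate, F_u = 450 MPa): end bolts L_c = 40 − 18/2 = 31, R_n = min(1.2×31×25×450, 2.4×16×25×450) = 418.5 kN/bolt; interior L_c = 54 − 18 = 36, R_n = 432 kN/bolt. φR_n = 0.75 × (3×418.5 + 3×432) = 1913.6 kN.
Tension yield (gross): A_g = 243×25 = 6075 mm². φR_n = 0.90 × 300 × 6075 = 1640.3 kN.
Block shear: shear path 2×[40+1×54] = 2×94 mm, A_gv = 4700, A_nv = 2×(94 − 1.5×20)×25 = 3200 mm²; tension across gage: (102 − 2×20)×25 = 1550 mm². R_n = min(0.6×450×3200, 0.6×300×4700) + 1.0×450×1550 = min(864, 846) + 697.5 = 1543.5 kN. φR_n = 0.75 × 1543.5 = 1157.6 kN.
Governing: min(424.3, 1913.6, 1640.3, 1157.6) = 424.3 kN → bolt shear.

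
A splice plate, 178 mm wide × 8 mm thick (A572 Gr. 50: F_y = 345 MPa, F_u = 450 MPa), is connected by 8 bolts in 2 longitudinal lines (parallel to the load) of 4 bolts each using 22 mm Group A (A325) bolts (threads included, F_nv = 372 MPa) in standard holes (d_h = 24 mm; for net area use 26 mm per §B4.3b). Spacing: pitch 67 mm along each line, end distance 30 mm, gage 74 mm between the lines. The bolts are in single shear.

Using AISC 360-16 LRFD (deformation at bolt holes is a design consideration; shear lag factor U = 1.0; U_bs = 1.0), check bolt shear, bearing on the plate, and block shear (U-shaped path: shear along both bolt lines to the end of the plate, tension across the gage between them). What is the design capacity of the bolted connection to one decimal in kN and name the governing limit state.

583.2 kN (block shear governs)

Bolt shear: A_b = π(22)²/4 = 380.13 mm². φR_n = 0.75 × 372 × 380.13 × 8 × 1 = 848.5 kN.
Bearing (8 mm plate, F_u = 450 MPa): end bolts L_c = 30 − 24/2 = 18, R_n = min(1.2×18×8×450, 2.4×22×8×450) = 77.76 kN/bolt; interior L_c = 67 − 24 = 43, R_n = 185.76 kN/bolt. φR_n = 0.75 × (2×77.76 + 6×185.76) = 952.6 kN.
Block shear: shear path 2×[30+3×67] = 2×231 mm, A_gv = 3696, A_nv = 2×(231 − 3.5×26)×8 = 2240 mm²; tension across gage: (74 − 1×26)×8 = 384 mm². R_n = min(0.6×450×2240, 0.6×345×3696) + 1.0×450×384 = min(604.8, 765.07) + 172.8 = 777.6 kN. φR_n = 0.75 × 777.6 = 583.2 kN.
Governing: min(848.5, 952.6, 583.2) = 583.2 kN → block shear.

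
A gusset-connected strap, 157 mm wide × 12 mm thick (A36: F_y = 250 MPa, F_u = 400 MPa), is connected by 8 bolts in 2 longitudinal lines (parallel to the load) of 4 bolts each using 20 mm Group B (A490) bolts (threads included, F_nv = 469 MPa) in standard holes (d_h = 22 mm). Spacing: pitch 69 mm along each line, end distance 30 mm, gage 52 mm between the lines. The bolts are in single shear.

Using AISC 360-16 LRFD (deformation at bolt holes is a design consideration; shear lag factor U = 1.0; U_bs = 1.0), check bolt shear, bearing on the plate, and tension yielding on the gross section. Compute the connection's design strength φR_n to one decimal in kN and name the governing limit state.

423.9 kN (gross-section yield governs)

Bolt shear: A_b = π(20)²/4 = 314.16 mm². φR_n = 0.75 × 469 × 314.16 × 8 × 1 = 884.0 kN.
Bearing (12 mm plate, F_u = 400 MPa): end bolts L_c = 30 − 22/2 = 19, R_n = min(1.2×19×12×400, 2.4×20×12×400) = 109.44 kN/bolt; interior L_c = 69 − 22 = 47, R_n = 230.4 kN/bolt. φR_n = 0.75 × (2×109.44 + 6×230.4) = 1201.0 kN.
Tension yield (gross): A_g = 157×12 = 1884 mm². φR_n = 0.90 × 250 × 1884 = 423.9 kN.
Governing: min(884.0, 1201.0, 423.9) = 423.9 kN → gross-section yield.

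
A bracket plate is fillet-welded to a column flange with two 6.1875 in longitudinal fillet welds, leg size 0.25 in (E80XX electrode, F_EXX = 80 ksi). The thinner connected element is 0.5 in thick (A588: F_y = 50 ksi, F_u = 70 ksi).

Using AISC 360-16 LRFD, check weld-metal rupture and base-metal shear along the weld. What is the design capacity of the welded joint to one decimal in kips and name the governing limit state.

Weld metal: throat = 0.707×0.25 = 0.17675 in, L = 2×6.1875 = 12.375 in. φR_n = 0.75 × 0.6 × 80 × 0.17675 × 12.375 = 78.7 kips.
Base metal shear (0.5 in plate): yield φR_n = 1.0×0.6×50×0.5×12.375 = 185.6 kips; rupture φR_n = 0.75×0.6×70×0.5×12.375 = 194.9 kips; take 185.6 kips (yield).
Governing: min(78.7, 185.6) = 78.7 kips → weld metal.

78.7 kips (weld metal governs)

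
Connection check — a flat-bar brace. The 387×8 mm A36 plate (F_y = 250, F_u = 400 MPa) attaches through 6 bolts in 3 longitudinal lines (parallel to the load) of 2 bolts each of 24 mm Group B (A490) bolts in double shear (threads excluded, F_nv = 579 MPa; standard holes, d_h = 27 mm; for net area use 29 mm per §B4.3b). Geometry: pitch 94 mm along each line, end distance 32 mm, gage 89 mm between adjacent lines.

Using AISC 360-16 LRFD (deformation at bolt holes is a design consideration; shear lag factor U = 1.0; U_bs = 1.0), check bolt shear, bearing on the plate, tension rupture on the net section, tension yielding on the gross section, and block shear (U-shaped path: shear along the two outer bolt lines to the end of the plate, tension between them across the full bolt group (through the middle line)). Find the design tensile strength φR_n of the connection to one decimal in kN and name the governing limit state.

514.8 kN (block shear governs)

Bolt shear: A_b = π(24)²/4 = 452.39 mm². φR_n = 0.75 × 579 × 452.39 × 6 × 2 = 2357.4 kN.
Bearing (8 mm plate, F_u = 400 MPa): end bolts L_c = 32 − 27/2 = 18.5, R_n = min(1.2×18.5×8×400, 2.4×24×8×400) = 71.04 kN/bolt; interior L_c = 94 − 27 = 67, R_n = 184.32 kN/bolt. φR_n = 0.75 × (3×71.04 + 3×184.32) = 574.6 kN.
Tension rupture (net): A_n = (387 − 3×29)×8 = 2400 mm² (U = 1.0, A_e = A_n). φR_n = 0.75 × 400 × 2400 = 720.0 kN.
Tension yield (gross): A_g = 387×8 = 3096 mm². φR_n = 0.90 × 250 × 3096 = 696.6 kN.
Block shear: shear path 2×[32+1×94] = 2×126 mm, A_gv = 2016, A_nv = 2×(126 − 1.5×29)×8 = 1320 mm²; tension across gage: (178 − 2×29)×8 = 960 mm². R_n = min(0.6×400×1320, 0.6×250×2016) + 1.0×400×960 = min(316.8, 302.4) + 384 = 686.4 kN. φR_n = 0.75 × 686.4 = 514.8 kN.
Governing: min(2357.4, 574.6, 720.0, 696.6, 514.8) = 514.8 kN → block shear.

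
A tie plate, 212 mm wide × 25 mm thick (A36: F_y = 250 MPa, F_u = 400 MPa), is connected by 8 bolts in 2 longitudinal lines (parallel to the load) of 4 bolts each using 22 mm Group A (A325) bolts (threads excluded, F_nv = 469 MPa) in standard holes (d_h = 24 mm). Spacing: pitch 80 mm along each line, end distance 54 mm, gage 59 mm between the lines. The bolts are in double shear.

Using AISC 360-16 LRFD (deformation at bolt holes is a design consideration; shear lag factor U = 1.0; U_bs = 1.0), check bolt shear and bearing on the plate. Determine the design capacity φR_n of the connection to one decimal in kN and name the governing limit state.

2139.4 kN (bolt shear governs)

Bolt shear: A_b = π(22)²/4 = 380.13 mm². φR_n = 0.75 × 469 × 380.13 × 8 × 2 = 2139.4 kN.
Bearing (25 mm plate, F_u = 400 MPa): end bolts L_c = 54 − 24/2 = 42, R_n = min(1.2×42×25×400, 2.4×22×25×400) = 504 kN/bolt; interior L_c = 80 − 24 = 56, R_n = 528 kN/bolt. φR_n = 0.75 × (2×504 + 6×528) = 3132.0 kN.
Governing: min(2139.4, 3132.0) = 2139.4 kN → bolt shear.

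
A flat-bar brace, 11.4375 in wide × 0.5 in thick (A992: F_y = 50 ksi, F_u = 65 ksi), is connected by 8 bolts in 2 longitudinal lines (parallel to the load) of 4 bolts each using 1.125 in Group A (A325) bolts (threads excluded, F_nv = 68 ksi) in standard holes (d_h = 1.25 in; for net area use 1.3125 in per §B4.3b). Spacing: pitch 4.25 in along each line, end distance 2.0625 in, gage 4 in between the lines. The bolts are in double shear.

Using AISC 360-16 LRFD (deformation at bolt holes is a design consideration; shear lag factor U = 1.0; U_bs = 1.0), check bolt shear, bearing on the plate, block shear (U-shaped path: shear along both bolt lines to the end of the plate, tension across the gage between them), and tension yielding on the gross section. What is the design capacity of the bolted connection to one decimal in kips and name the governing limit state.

257.3 kips (gross-section yield governs)

Bolt shear: A_b = π(1.125)²/4 = 0.99402 in². φR_n = 0.75 × 68 × 0.99402 × 8 × 2 = 811.1 kips.
Bearing (0.5 in plate, F_u = 65 ksi): end bolts L_c = 2.0625 − 1.25/2 = 1.4375, R_n = min(1.2×1.4375×0.5×65, 2.4×1.125×0.5×65) = 56.063 kips/bolt; interior L_c = 4.25 − 1.25 = 3, R_n = 87.75 kips/bolt. φR_n = 0.75 × (2×56.063 + 6×87.75) = 479.0 kips.
Block shear: shear path 2×[2.0625+3×4.25] = 2×14.8125 in, A_gv = 14.813, A_nv = 2×(14.8125 − 3.5×1.3125)×0.5 = 10.219 in²; tension across gage: (4 − 1×1.3125)×0.5 = 1.3438 in². R_n = min(0.6×65×10.219, 0.6×50×14.813) + 1.0×65×1.3438 = min(398.54, 444.39) + 87.347 = 485.89 kips. φR_n = 0.75 × 485.89 = 364.4 kips.
Tension yield (gross): A_g = 11.4375×0.5 = 5.7188 in². φR_n = 0.90 × 50 × 5.7188 = 257.3 kips.
Governing: min(811.1, 479.0, 364.4, 257.3) = 257.3 kips → gross-section yield.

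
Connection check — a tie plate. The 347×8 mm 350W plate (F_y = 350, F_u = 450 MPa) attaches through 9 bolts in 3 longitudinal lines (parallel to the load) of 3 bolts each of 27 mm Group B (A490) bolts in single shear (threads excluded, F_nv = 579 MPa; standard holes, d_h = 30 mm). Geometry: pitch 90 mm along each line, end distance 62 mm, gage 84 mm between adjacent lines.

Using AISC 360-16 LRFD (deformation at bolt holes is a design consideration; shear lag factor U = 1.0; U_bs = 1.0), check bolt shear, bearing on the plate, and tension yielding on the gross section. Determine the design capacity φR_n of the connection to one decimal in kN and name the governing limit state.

Bolt shear: A_b = π(27)²/4 = 572.56 mm². φR_n = 0.75 × 579 × 572.56 × 9 × 1 = 2237.7 kN.
Bearing (8 mm plate, F_u = 450 MPa): end bolts L_c = 62 − 30/2 = 47, R_n = min(1.2×47×8×450, 2.4×27×8×450) = 203.04 kN/bolt; interior L_c = 90 − 30 = 60, R_n = 233.28 kN/bolt. φR_n = 0.75 × (3×203.04 + 6×233.28) = 1506.6 kN.
Tension yield (gross): A_g = 347×8 = 2776 mm². φR_n = 0.90 × 350 × 2776 = 874.4 kN.
Governing: min(2237.7, 1506.6, 874.4) = 874.4 kN → gross-section yield.

874.4 kN (gross-section yield governs)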